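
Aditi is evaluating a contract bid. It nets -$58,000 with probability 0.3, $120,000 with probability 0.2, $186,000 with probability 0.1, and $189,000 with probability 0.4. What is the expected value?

EV = 0.3 × (-58000) + 0.2 × 120000 + 0.1 × 186000 + 0.4 × 189000 = -17400 + 24000 + 18600 + 75600 = 100800

$100,800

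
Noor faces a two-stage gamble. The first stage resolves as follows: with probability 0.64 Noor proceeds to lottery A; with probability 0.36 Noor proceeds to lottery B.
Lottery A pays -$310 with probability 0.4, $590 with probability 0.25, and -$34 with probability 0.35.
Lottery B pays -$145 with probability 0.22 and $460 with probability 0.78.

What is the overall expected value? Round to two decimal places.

$125.11

EV(A) = 0.4 × (-310) + 0.25 × 590 + 0.35 × (-34) = -124 + 147.5 − 11.9 = 11.6
EV(B) = 0.22 × (-145) + 0.78 × 460 = -31.9 + 358.8 = 326.9
Overall = 0.64 × 11.6 + 0.36 × 326.9 = 7.424 + 117.684 = 125.108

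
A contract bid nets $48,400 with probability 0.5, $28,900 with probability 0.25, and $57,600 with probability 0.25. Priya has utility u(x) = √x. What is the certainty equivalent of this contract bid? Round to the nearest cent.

E[u] = 0.5·√48400 + 0.25·√28900 + 0.25·√57600 = 0.5·220 + 0.25·170 + 0.25·240 = 212.5
CE = (212.5)² = 45156.25

$45,156.25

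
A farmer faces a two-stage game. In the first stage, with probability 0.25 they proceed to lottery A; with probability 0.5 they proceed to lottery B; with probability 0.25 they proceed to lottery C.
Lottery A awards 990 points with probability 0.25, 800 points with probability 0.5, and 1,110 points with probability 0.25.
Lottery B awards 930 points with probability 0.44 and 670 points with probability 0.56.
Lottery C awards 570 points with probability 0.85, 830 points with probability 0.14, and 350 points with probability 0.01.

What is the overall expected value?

774.5 points

EV(A) = 0.25 × 990 + 0.5 × 800 + 0.25 × 1110 = 247.5 + 400 + 277.5 = 925
EV(B) = 0.44 × 930 + 0.56 × 670 = 409.2 + 375.2 = 784.4
EV(C) = 0.85 × 570 + 0.14 × 830 + 0.01 × 350 = 484.5 + 116.2 + 3.5 = 604.2
Overall = 0.25 × 925 + 0.5 × 784.4 + 0.25 × 604.2 = 231.25 + 392.2 + 151.05 = 774.5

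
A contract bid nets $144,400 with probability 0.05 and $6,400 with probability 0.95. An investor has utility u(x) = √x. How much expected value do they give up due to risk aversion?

$4,275

E[u] = 0.05·√144400 + 0.95·√6400 = 0.05·380 + 0.95·80 = 95
CE = (95)² = 9025
Risk premium = EV − CE = 13300 − 9025 = 4275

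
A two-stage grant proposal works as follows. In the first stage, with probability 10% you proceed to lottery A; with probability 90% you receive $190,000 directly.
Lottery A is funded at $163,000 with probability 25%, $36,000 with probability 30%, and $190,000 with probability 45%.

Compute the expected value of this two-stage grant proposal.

EV(A) = 0.25 × 163000 + 0.3 × 36000 + 0.45 × 190000 = 40750 + 10800 + 85500 = 137050
Branch B: 190000 (certain)
Overall = 0.1 × 137050 + 0.9 × 190000 = 13705 + 171000 = 184705

$184,705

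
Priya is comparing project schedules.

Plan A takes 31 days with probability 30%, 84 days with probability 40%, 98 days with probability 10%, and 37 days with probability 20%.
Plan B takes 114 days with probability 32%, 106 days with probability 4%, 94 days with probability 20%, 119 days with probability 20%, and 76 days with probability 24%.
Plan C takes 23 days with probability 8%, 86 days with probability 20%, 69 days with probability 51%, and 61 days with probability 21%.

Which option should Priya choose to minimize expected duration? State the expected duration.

Plan A = 0.3 × 31 + 0.4 × 84 + 0.1 × 98 + 0.2 × 37 = 9.3 + 33.6 + 9.8 + 7.4 = 60.1
Plan B = 0.32 × 114 + 0.04 × 106 + 0.2 × 94 + 0.2 × 119 + 0.24 × 76 = 36.48 + 4.24 + 18.8 + 23.8 + 18.24 = 101.56
Plan C = 0.08 × 23 + 0.2 × 86 + 0.51 × 69 + 0.21 × 61 = 1.84 + 17.2 + 35.19 + 12.81 = 67.04

Plan A (60.1 days)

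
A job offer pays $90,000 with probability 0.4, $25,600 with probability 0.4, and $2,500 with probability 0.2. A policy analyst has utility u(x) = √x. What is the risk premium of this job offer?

$9,104

E[u] = 0.4·√90000 + 0.4·√25600 + 0.2·√2500 = 0.4·300 + 0.4·160 + 0.2·50 = 194
CE = (194)² = 37636
Risk premium = EV − CE = 46740 − 37636 = 9104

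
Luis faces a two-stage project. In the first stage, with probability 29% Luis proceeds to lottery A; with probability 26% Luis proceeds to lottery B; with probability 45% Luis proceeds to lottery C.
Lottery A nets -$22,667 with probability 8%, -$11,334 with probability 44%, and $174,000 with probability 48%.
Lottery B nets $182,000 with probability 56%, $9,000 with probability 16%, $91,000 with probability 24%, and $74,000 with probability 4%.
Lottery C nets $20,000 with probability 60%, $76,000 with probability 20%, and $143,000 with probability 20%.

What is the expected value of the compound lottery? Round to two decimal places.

EV(A) = 0.08 × (-22667) + 0.44 × (-11334) + 0.48 × 174000 = -1813.36 − 4986.96 + 83520 = 76719.68
EV(B) = 0.56 × 182000 + 0.16 × 9000 + 0.24 × 91000 + 0.04 × 74000 = 101920 + 1440 + 21840 + 2960 = 128160
EV(C) = 0.6 × 20000 + 0.2 × 76000 + 0.2 × 143000 = 12000 + 15200 + 28600 = 55800
Overall = 0.29 × 76719.68 + 0.26 × 128160 + 0.45 × 55800 = 22248.7072 + 33321.6 + 25110 = 80680.3072

$80,680.31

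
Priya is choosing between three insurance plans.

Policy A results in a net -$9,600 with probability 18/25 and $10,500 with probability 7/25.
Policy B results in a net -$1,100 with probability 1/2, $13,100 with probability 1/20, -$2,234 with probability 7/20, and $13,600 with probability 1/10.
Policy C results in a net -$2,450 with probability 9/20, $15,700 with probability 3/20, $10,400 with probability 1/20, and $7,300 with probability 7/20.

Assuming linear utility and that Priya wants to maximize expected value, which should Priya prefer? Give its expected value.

Policy C ($4,327.50)

Policy A = 18/25 × (-9600) + 7/25 × 10500 = -6912 + 2940 = -3972
Policy B = 1/2 × (-1100) + 1/20 × 13100 + 7/20 × (-2234) + 1/10 × 13600 = -550 + 655 − 781.9 + 1360 = 683.1
Policy C = 9/20 × (-2450) + 3/20 × 15700 + 1/20 × 10400 + 7/20 × 7300 = -1102.5 + 2355 + 520 + 2555 = 4327.5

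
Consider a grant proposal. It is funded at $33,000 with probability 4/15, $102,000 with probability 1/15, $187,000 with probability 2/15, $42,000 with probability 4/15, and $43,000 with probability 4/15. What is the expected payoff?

EV = 4/15 × 33000 + 1/15 × 102000 + 2/15 × 187000 + 4/15 × 42000 + 4/15 × 43000 = 8800 + 6800 + 24933.3333 + 11200 + 11466.6667 = 63200

$63,200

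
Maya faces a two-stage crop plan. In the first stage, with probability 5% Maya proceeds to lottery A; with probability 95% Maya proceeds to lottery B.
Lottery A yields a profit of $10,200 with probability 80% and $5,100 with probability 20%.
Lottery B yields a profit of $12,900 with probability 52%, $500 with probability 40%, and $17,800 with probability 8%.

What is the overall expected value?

EV(A) = 0.8 × 10200 + 0.2 × 5100 = 8160 + 1020 = 9180
EV(B) = 0.52 × 12900 + 0.4 × 500 + 0.08 × 17800 = 6708 + 200 + 1424 = 8332
Overall = 0.05 × 9180 + 0.95 × 8332 = 459 + 7915.4 = 8374.4

$8,374.40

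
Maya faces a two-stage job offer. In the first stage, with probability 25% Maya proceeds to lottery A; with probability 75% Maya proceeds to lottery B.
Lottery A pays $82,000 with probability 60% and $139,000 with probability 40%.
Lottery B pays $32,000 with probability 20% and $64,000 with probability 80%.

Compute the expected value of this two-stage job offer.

$69,400

EV(A) = 0.6 × 82000 + 0.4 × 139000 = 49200 + 55600 = 104800
EV(B) = 0.2 × 32000 + 0.8 × 64000 = 6400 + 51200 = 57600
Overall = 0.25 × 104800 + 0.75 × 57600 = 26200 + 43200 = 69400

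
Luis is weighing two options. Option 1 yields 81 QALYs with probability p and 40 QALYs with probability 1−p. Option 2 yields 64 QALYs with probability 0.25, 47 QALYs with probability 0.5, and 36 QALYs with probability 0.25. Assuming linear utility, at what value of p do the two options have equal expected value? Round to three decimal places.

p = 0.207

EV(Option 2) = 0.25 × 64 + 0.5 × 47 + 0.25 × 36 = 16 + 23.5 + 9 = 48.5
p·81 + (1−p)·40 = 48.5
41p + 40 = 48.5
p = (48.5 − 40) / 41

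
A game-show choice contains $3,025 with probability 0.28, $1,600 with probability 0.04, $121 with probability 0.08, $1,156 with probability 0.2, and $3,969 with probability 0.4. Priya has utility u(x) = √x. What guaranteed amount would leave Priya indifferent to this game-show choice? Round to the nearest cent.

$2,488.01

E[u] = 0.28·√3025 + 0.04·√1600 + 0.08·√121 + 0.2·√1156 + 0.4·√3969 = 0.28·55 + 0.04·40 + 0.08·11 + 0.2·34 + 0.4·63 = 49.88
CE = (49.88)² = 2488.0144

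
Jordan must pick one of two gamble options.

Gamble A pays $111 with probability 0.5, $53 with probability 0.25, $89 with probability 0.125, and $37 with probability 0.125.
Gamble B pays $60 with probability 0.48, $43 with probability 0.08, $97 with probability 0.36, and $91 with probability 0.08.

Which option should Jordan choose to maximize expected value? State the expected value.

Gamble A ($84.50)

Gamble A = 0.5 × 111 + 0.25 × 53 + 0.125 × 89 + 0.125 × 37 = 55.5 + 13.25 + 11.125 + 4.625 = 84.5
Gamble B = 0.48 × 60 + 0.08 × 43 + 0.36 × 97 + 0.08 × 91 = 28.8 + 3.44 + 34.92 + 7.28 = 74.44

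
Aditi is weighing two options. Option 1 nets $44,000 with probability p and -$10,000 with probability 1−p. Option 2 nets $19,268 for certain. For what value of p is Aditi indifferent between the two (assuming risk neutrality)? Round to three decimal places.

p·44000 + (1−p)·(-10000) = 19268
54000p − 10000 = 19268
p = (19268 + 10000) / 54000

p = 0.542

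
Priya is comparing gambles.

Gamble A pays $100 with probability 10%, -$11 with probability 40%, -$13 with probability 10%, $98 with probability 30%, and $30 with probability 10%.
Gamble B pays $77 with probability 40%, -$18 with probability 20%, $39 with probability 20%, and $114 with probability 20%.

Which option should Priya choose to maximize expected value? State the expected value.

Gamble B ($57.80)

Gamble A = 0.1 × 100 + 0.4 × (-11) + 0.1 × (-13) + 0.3 × 98 + 0.1 × 30 = 10 − 4.4 − 1.3 + 29.4 + 3 = 36.7
Gamble B = 0.4 × 77 + 0.2 × (-18) + 0.2 × 39 + 0.2 × 114 = 30.8 − 3.6 + 7.8 + 22.8 = 57.8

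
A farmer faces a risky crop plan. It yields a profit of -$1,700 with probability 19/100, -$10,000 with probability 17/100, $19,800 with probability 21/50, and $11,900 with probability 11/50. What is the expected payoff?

$8,911

EV = 19/100 × (-1700) + 17/100 × (-10000) + 21/50 × 19800 + 11/50 × 11900 = -323 − 1700 + 8316 + 2618 = 8911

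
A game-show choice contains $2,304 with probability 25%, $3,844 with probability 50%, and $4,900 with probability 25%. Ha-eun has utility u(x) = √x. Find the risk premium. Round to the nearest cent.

$62.75

E[u] = 0.25·√2304 + 0.5·√3844 + 0.25·√4900 = 0.25·48 + 0.5·62 + 0.25·70 = 60.5
CE = (60.5)² = 3660.25
Risk premium = EV − CE = 3723 − 3660.25 = 62.75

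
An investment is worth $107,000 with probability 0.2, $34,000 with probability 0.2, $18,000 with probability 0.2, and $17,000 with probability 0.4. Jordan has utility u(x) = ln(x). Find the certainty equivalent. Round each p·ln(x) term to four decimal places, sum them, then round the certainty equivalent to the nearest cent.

$28,535.38

E[u] = 0.2·ln(107000) + 0.2·ln(34000) + 0.2·ln(18000) + 0.4·ln(17000) = 2.3161 + 2.0868 + 1.9596 + 3.8964 = 10.2589
CE = e^10.2589 ≈ 28535.38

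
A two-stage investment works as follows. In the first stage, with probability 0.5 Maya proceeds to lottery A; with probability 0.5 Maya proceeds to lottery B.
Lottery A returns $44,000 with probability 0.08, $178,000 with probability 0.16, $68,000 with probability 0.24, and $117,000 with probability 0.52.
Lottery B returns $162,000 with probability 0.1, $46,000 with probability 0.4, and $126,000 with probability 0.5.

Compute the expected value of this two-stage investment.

EV(A) = 0.08 × 44000 + 0.16 × 178000 + 0.24 × 68000 + 0.52 × 117000 = 3520 + 28480 + 16320 + 60840 = 109160
EV(B) = 0.1 × 162000 + 0.4 × 46000 + 0.5 × 126000 = 16200 + 18400 + 63000 = 97600
Overall = 0.5 × 109160 + 0.5 × 97600 = 54580 + 48800 = 103380

$103,380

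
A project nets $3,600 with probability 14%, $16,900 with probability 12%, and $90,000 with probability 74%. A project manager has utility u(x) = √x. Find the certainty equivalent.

$60,516

E[u] = 0.14·√3600 + 0.12·√16900 + 0.74·√90000 = 0.14·60 + 0.12·130 + 0.74·300 = 246
CE = (246)² = 60516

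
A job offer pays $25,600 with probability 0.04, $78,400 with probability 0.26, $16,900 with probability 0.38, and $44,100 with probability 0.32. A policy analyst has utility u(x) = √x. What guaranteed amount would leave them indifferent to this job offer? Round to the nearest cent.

$38,337.64

E[u] = 0.04·√25600 + 0.26·√78400 + 0.38·√16900 + 0.32·√44100 = 0.04·160 + 0.26·280 + 0.38·130 + 0.32·210 = 195.8
CE = (195.8)² = 38337.64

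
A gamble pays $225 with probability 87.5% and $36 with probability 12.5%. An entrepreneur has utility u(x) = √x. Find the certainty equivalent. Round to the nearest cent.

$192.52

E[u] = 0.875·√225 + 0.125·√36 = 0.875·15 + 0.125·6 = 13.875
CE = (13.875)² = 192.515625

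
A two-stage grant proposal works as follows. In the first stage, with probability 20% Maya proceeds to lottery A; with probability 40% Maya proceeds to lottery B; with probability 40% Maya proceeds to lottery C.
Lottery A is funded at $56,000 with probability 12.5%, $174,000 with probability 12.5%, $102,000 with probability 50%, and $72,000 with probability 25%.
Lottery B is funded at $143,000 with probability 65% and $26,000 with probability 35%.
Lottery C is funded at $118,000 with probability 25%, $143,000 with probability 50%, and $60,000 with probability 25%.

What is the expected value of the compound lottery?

$106,770

EV(A) = 0.125 × 56000 + 0.125 × 174000 + 0.5 × 102000 + 0.25 × 72000 = 7000 + 21750 + 51000 + 18000 = 97750
EV(B) = 0.65 × 143000 + 0.35 × 26000 = 92950 + 9100 = 102050
EV(C) = 0.25 × 118000 + 0.5 × 143000 + 0.25 × 60000 = 29500 + 71500 + 15000 = 116000
Overall = 0.2 × 97750 + 0.4 × 102050 + 0.4 × 116000 = 19550 + 40820 + 46400 = 106770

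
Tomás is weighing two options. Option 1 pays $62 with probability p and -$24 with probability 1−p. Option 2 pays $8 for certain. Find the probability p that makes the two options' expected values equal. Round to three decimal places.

p = 0.372

p·62 + (1−p)·(-24) = 8
86p − 24 = 8
p = (8 + 24) / 86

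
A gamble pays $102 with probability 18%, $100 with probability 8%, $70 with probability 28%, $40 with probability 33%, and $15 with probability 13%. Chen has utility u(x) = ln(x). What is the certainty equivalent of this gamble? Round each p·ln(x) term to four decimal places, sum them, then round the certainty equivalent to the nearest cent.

$52.45

E[u] = 0.18·ln(102) + 0.08·ln(100) + 0.28·ln(70) + 0.33·ln(40) + 0.13·ln(15) = 0.8325 + 0.3684 + 1.1896 + 1.2173 + 0.3520 = 3.9598
CE = e^3.9598 ≈ 52.45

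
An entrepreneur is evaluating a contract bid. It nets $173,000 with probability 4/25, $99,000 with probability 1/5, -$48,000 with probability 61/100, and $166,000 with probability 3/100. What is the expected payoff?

EV = 4/25 × 173000 + 1/5 × 99000 + 61/100 × (-48000) + 3/100 × 166000 = 27680 + 19800 − 29280 + 4980 = 23180

$23,180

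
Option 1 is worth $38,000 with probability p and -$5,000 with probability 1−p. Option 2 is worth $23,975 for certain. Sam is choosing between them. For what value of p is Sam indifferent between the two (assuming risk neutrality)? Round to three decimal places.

p = 0.674

p·38000 + (1−p)·(-5000) = 23975
43000p − 5000 = 23975
p = (23975 + 5000) / 43000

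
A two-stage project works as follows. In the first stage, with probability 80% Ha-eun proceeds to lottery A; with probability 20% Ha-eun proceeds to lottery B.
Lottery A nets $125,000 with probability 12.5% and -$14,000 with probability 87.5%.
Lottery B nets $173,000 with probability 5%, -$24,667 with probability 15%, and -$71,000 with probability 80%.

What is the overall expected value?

-$7,670.01

EV(A) = 0.125 × 125000 + 0.875 × (-14000) = 15625 − 12250 = 3375
EV(B) = 0.05 × 173000 + 0.15 × (-24667) + 0.8 × (-71000) = 8650 − 3700.05 − 56800 = -51850.05
Overall = 0.8 × 3375 + 0.2 × (-51850.05) = 2700 − 10370.01 = -7670.01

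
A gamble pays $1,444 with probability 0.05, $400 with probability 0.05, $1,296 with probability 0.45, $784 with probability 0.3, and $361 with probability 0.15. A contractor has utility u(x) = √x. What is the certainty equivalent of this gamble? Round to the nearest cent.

E[u] = 0.05·√1444 + 0.05·√400 + 0.45·√1296 + 0.3·√784 + 0.15·√361 = 0.05·38 + 0.05·20 + 0.45·36 + 0.3·28 + 0.15·19 = 30.35
CE = (30.35)² = 921.1225

$921.12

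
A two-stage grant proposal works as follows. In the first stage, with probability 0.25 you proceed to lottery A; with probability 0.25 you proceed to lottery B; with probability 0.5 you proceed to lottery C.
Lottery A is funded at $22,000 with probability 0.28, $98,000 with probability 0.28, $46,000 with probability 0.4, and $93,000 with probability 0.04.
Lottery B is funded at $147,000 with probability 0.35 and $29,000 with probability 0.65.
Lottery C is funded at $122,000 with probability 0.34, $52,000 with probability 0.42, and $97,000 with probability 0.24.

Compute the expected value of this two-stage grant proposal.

EV(A) = 0.28 × 22000 + 0.28 × 98000 + 0.4 × 46000 + 0.04 × 93000 = 6160 + 27440 + 18400 + 3720 = 55720
EV(B) = 0.35 × 147000 + 0.65 × 29000 = 51450 + 18850 = 70300
EV(C) = 0.34 × 122000 + 0.42 × 52000 + 0.24 × 97000 = 41480 + 21840 + 23280 = 86600
Overall = 0.25 × 55720 + 0.25 × 70300 + 0.5 × 86600 = 13930 + 17575 + 43300 = 74805

$74,805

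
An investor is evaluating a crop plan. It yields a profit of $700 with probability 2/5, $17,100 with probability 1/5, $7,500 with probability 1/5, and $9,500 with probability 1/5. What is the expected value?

EV = 2/5 × 700 + 1/5 × 17100 + 1/5 × 7500 + 1/5 × 9500 = 280 + 3420 + 1500 + 1900 = 7100

$7,100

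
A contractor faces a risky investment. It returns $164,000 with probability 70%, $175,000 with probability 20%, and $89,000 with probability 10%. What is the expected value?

$158,700

EV = 0.7 × 164000 + 0.2 × 175000 + 0.1 × 89000 = 114800 + 35000 + 8900 = 158700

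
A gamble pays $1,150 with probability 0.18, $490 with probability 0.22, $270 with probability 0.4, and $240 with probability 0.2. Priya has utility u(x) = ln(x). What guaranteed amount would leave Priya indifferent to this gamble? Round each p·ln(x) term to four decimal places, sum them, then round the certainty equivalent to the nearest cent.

E[u] = 0.18·ln(1150) + 0.22·ln(490) + 0.4·ln(270) + 0.2·ln(240) = 1.2686 + 1.3628 + 2.2394 + 1.0961 = 5.9669
CE = e^5.9669 ≈ 390.29

$390.29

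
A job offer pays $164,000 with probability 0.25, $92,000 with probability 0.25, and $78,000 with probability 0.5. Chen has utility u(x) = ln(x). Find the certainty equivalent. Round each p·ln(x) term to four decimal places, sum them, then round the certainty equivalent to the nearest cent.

E[u] = 0.25·ln(164000) + 0.25·ln(92000) + 0.5·ln(78000) = 3.0019 + 2.8574 + 5.6322 = 11.4915
CE = e^11.4915 ≈ 97880.24

$97,880.24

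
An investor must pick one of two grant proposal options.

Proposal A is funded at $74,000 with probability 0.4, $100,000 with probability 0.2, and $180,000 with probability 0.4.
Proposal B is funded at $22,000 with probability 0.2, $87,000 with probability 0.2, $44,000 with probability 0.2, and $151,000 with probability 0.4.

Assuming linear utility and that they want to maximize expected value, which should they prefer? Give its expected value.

Proposal A ($121,600)

Proposal A = 0.4 × 74000 + 0.2 × 100000 + 0.4 × 180000 = 29600 + 20000 + 72000 = 121600
Proposal B = 0.2 × 22000 + 0.2 × 87000 + 0.2 × 44000 + 0.4 × 151000 = 4400 + 17400 + 8800 + 60400 = 91000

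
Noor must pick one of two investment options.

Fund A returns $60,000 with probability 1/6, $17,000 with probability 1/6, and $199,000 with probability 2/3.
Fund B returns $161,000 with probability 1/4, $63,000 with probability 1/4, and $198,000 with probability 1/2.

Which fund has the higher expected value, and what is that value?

Fund A = 1/6 × 60000 + 1/6 × 17000 + 2/3 × 199000 = 10000 + 2833.3333 + 132666.6667 = 145500
Fund B = 1/4 × 161000 + 1/4 × 63000 + 1/2 × 198000 = 40250 + 15750 + 99000 = 155000

Fund B ($155,000)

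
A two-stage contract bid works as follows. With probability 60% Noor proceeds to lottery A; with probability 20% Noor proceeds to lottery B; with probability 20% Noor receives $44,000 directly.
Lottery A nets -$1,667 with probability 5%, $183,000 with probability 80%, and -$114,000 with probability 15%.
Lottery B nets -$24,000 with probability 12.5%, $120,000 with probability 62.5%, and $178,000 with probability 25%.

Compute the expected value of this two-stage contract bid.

$109,629.99

EV(A) = 0.05 × (-1667) + 0.8 × 183000 + 0.15 × (-114000) = -83.35 + 146400 − 17100 = 129216.65
EV(B) = 0.125 × (-24000) + 0.625 × 120000 + 0.25 × 178000 = -3000 + 75000 + 44500 = 116500
Branch C: 44000 (certain)
Overall = 0.6 × 129216.65 + 0.2 × 116500 + 0.2 × 44000 = 77529.99 + 23300 + 8800 = 109629.99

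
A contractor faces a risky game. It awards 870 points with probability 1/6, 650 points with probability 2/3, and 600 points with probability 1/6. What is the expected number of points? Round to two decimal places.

678.33 points

EV = 1/6 × 870 + 2/3 × 650 + 1/6 × 600 = 145 + 433.3333 + 100 = 678.3333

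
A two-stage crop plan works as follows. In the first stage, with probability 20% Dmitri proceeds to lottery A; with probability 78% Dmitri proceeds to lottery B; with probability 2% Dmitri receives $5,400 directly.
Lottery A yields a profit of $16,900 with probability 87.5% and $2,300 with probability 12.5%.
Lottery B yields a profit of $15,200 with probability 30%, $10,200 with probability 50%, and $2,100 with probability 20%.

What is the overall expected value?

$10,985.40

EV(A) = 0.875 × 16900 + 0.125 × 2300 = 14787.5 + 287.5 = 15075
EV(B) = 0.3 × 15200 + 0.5 × 10200 + 0.2 × 2100 = 4560 + 5100 + 420 = 10080
Branch C: 5400 (certain)
Overall = 0.2 × 15075 + 0.78 × 10080 + 0.02 × 5400 = 3015 + 7862.4 + 108 = 10985.4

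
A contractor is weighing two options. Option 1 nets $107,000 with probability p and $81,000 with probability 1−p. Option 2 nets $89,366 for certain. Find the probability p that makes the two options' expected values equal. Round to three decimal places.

p·107000 + (1−p)·81000 = 89366
26000p + 81000 = 89366
p = (89366 − 81000) / 26000

p = 0.322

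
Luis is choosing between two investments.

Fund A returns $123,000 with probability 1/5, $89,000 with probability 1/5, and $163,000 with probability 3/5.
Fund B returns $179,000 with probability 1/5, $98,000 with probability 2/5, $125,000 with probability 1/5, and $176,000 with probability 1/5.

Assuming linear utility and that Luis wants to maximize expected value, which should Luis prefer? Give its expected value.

Fund A = 1/5 × 123000 + 1/5 × 89000 + 3/5 × 163000 = 24600 + 17800 + 97800 = 140200
Fund B = 1/5 × 179000 + 2/5 × 98000 + 1/5 × 125000 + 1/5 × 176000 = 35800 + 39200 + 25000 + 35200 = 135200

Fund A ($140,200)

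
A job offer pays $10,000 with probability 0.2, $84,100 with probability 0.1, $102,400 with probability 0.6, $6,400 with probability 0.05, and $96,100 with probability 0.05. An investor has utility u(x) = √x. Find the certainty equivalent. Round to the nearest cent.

$67,860.25

E[u] = 0.2·√10000 + 0.1·√84100 + 0.6·√102400 + 0.05·√6400 + 0.05·√96100 = 0.2·100 + 0.1·290 + 0.6·320 + 0.05·80 + 0.05·310 = 260.5
CE = (260.5)² = 67860.25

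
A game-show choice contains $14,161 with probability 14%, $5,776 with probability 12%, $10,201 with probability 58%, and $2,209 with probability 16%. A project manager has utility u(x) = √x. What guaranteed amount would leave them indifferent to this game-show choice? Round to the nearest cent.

E[u] = 0.14·√14161 + 0.12·√5776 + 0.58·√10201 + 0.16·√2209 = 0.14·119 + 0.12·76 + 0.58·101 + 0.16·47 = 91.88
CE = (91.88)² = 8441.9344

$8,441.93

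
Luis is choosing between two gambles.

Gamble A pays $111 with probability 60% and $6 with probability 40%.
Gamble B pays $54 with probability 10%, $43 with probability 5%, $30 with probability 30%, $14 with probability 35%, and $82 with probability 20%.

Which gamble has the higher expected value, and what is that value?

Gamble A ($69)

Gamble A = 0.6 × 111 + 0.4 × 6 = 66.6 + 2.4 = 69
Gamble B = 0.1 × 54 + 0.05 × 43 + 0.3 × 30 + 0.35 × 14 + 0.2 × 82 = 5.4 + 2.15 + 9 + 4.9 + 16.4 = 37.85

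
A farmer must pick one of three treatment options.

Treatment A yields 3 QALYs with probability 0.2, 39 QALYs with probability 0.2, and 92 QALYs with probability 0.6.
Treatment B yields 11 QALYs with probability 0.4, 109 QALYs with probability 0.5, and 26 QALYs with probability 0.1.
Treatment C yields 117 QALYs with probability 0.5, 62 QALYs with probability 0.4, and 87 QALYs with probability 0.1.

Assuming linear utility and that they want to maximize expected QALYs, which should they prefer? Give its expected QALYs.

Treatment C (92 QALYs)

Treatment A = 0.2 × 3 + 0.2 × 39 + 0.6 × 92 = 0.6 + 7.8 + 55.2 = 63.6
Treatment B = 0.4 × 11 + 0.5 × 109 + 0.1 × 26 = 4.4 + 54.5 + 2.6 = 61.5
Treatment C = 0.5 × 117 + 0.4 × 62 + 0.1 × 87 = 58.5 + 24.8 + 8.7 = 92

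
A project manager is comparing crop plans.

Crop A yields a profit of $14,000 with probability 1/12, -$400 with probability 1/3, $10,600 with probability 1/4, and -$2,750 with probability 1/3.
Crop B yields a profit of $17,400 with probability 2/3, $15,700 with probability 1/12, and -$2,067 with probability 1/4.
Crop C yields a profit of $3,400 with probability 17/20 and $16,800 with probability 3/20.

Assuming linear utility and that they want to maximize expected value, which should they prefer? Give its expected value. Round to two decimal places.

Crop B ($12,391.58)

Crop A = 1/12 × 14000 + 1/3 × (-400) + 1/4 × 10600 + 1/3 × (-2750) = 1166.6667 − 133.3333 + 2650 − 916.6667 = 2766.6667
Crop B = 2/3 × 17400 + 1/12 × 15700 + 1/4 × (-2067) = 11600 + 1308.3333 − 516.75 = 12391.5833
Crop C = 17/20 × 3400 + 3/20 × 16800 = 2890 + 2520 = 5410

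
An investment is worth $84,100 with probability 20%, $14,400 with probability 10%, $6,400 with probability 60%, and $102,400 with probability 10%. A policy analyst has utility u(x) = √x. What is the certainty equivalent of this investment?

E[u] = 0.2·√84100 + 0.1·√14400 + 0.6·√6400 + 0.1·√102400 = 0.2·290 + 0.1·120 + 0.6·80 + 0.1·320 = 150
CE = (150)² = 22500

$22,500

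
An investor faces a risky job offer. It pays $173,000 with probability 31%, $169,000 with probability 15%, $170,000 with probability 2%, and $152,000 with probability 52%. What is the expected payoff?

EV = 0.31 × 173000 + 0.15 × 169000 + 0.02 × 170000 + 0.52 × 152000 = 53630 + 25350 + 3400 + 79040 = 161420

$161,420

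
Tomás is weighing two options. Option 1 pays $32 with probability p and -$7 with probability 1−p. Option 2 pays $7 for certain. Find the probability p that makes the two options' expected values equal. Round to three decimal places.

p = 0.359

p·32 + (1−p)·(-7) = 7
39p − 7 = 7
p = (7 + 7) / 39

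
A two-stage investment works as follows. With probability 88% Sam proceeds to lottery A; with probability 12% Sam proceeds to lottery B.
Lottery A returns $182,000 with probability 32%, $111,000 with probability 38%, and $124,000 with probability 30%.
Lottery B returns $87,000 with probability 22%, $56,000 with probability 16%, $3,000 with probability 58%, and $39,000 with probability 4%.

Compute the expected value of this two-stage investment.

EV(A) = 0.32 × 182000 + 0.38 × 111000 + 0.3 × 124000 = 58240 + 42180 + 37200 = 137620
EV(B) = 0.22 × 87000 + 0.16 × 56000 + 0.58 × 3000 + 0.04 × 39000 = 19140 + 8960 + 1740 + 1560 = 31400
Overall = 0.88 × 137620 + 0.12 × 31400 = 121105.6 + 3768 = 124873.6

$124,873.60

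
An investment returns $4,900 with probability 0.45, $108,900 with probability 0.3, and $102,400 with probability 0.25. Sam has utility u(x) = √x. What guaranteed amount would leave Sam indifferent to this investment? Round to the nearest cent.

E[u] = 0.45·√4900 + 0.3·√108900 + 0.25·√102400 = 0.45·70 + 0.3·330 + 0.25·320 = 210.5
CE = (210.5)² = 44310.25

$44,310.25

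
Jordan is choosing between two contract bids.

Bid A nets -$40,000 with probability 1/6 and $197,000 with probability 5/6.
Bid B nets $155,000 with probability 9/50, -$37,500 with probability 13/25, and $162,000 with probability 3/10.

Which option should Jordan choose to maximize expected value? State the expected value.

Bid A = 1/6 × (-40000) + 5/6 × 197000 = -6666.6667 + 164166.6667 = 157500
Bid B = 9/50 × 155000 + 13/25 × (-37500) + 3/10 × 162000 = 27900 − 19500 + 48600 = 57000

Bid A ($157,500)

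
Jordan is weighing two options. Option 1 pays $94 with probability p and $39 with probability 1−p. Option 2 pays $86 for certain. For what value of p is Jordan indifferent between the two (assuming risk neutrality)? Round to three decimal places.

p·94 + (1−p)·39 = 86
55p + 39 = 86
p = (86 − 39) / 55

p = 0.855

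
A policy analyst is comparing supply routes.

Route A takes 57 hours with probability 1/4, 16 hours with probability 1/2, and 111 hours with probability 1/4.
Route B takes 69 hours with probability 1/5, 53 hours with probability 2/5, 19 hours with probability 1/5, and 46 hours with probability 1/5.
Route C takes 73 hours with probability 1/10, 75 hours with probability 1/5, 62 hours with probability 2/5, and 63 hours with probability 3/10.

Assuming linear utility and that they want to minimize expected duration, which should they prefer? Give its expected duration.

Route B (48 hours)

Route A = 1/4 × 57 + 1/2 × 16 + 1/4 × 111 = 14.25 + 8 + 27.75 = 50
Route B = 1/5 × 69 + 2/5 × 53 + 1/5 × 19 + 1/5 × 46 = 13.8 + 21.2 + 3.8 + 9.2 = 48
Route C = 1/10 × 73 + 1/5 × 75 + 2/5 × 62 + 3/10 × 63 = 7.3 + 15 + 24.8 + 18.9 = 66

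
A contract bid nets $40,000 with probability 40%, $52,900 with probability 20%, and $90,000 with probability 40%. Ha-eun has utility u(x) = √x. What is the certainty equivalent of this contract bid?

$60,516

E[u] = 0.4·√40000 + 0.2·√52900 + 0.4·√90000 = 0.4·200 + 0.2·230 + 0.4·300 = 246
CE = (246)² = 60516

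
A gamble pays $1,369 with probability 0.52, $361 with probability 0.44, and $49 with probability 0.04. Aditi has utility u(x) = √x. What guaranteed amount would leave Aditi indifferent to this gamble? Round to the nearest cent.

$777.29

E[u] = 0.52·√1369 + 0.44·√361 + 0.04·√49 = 0.52·37 + 0.44·19 + 0.04·7 = 27.88
CE = (27.88)² = 777.2944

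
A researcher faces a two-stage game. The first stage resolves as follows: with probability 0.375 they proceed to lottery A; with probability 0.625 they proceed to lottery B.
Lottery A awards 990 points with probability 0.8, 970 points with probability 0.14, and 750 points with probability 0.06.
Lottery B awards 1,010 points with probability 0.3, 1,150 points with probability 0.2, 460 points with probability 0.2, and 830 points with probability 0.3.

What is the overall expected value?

911.05 points

EV(A) = 0.8 × 990 + 0.14 × 970 + 0.06 × 750 = 792 + 135.8 + 45 = 972.8
EV(B) = 0.3 × 1010 + 0.2 × 1150 + 0.2 × 460 + 0.3 × 830 = 303 + 230 + 92 + 249 = 874
Overall = 0.375 × 972.8 + 0.625 × 874 = 364.8 + 546.25 = 911.05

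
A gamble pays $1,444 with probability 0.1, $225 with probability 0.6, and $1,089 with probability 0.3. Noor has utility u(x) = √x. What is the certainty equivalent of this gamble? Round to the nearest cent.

E[u] = 0.1·√1444 + 0.6·√225 + 0.3·√1089 = 0.1·38 + 0.6·15 + 0.3·33 = 22.7
CE = (22.7)² = 515.29

$515.29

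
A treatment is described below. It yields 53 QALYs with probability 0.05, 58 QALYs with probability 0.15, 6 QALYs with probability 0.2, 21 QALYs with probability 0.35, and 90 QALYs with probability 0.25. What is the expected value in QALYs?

EV = 0.05 × 53 + 0.15 × 58 + 0.2 × 6 + 0.35 × 21 + 0.25 × 90 = 2.65 + 8.7 + 1.2 + 7.35 + 22.5 = 42.4

42.4 QALYs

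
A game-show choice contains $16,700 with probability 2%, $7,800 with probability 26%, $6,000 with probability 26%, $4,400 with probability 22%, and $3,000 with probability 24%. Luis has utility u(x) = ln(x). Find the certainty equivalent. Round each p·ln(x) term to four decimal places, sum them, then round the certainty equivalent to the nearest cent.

E[u] = 0.02·ln(16700) + 0.26·ln(7800) + 0.26·ln(6000) + 0.22·ln(4400) + 0.24·ln(3000) = 0.1945 + 2.3301 + 2.2619 + 1.8457 + 1.9215 = 8.5537
CE = e^8.5537 ≈ 5185.91

$5,185.91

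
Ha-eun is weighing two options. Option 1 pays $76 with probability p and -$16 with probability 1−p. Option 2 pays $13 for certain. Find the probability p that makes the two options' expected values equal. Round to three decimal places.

p·76 + (1−p)·(-16) = 13
92p − 16 = 13
p = (13 + 16) / 92

p = 0.315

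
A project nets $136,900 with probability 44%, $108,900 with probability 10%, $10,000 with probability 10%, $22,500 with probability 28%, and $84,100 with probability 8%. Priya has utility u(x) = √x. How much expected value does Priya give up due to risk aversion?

E[u] = 0.44·√136900 + 0.1·√108900 + 0.1·√10000 + 0.28·√22500 + 0.08·√84100 = 0.44·370 + 0.1·330 + 0.1·100 + 0.28·150 + 0.08·290 = 271
CE = (271)² = 73441
Risk premium = EV − CE = 85154 − 73441 = 11713

$11,713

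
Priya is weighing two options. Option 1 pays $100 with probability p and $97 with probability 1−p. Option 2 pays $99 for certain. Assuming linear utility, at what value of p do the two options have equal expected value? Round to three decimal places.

p = 0.667

p·100 + (1−p)·97 = 99
3p + 97 = 99
p = (99 − 97) / 3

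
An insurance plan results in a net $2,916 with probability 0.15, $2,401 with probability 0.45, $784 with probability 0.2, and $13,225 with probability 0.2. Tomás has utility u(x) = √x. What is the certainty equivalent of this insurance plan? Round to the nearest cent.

$3,451.56

E[u] = 0.15·√2916 + 0.45·√2401 + 0.2·√784 + 0.2·√13225 = 0.15·54 + 0.45·49 + 0.2·28 + 0.2·115 = 58.75
CE = (58.75)² = 3451.5625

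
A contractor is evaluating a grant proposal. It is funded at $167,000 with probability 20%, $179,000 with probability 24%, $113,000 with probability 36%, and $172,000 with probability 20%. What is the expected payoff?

EV = 0.2 × 167000 + 0.24 × 179000 + 0.36 × 113000 + 0.2 × 172000 = 33400 + 42960 + 40680 + 34400 = 151440

$151,440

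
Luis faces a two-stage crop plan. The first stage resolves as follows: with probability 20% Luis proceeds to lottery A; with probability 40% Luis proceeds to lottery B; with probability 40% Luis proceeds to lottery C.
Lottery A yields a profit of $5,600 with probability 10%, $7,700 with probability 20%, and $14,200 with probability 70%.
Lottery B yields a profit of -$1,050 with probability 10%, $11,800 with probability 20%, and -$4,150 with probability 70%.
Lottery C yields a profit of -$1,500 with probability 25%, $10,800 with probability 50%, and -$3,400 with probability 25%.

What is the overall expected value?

EV(A) = 0.1 × 5600 + 0.2 × 7700 + 0.7 × 14200 = 560 + 1540 + 9940 = 12040
EV(B) = 0.1 × (-1050) + 0.2 × 11800 + 0.7 × (-4150) = -105 + 2360 − 2905 = -650
EV(C) = 0.25 × (-1500) + 0.5 × 10800 + 0.25 × (-3400) = -375 + 5400 − 850 = 4175
Overall = 0.2 × 12040 + 0.4 × (-650) + 0.4 × 4175 = 2408 − 260 + 1670 = 3818

$3,818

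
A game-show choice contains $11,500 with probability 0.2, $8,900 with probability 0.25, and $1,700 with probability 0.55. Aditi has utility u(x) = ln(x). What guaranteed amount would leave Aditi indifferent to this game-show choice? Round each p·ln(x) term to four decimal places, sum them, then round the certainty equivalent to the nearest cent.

E[u] = 0.2·ln(11500) + 0.25·ln(8900) + 0.55·ln(1700) = 1.8700 + 2.2735 + 4.0911 = 8.2346
CE = e^8.2346 ≈ 3769.13

$3,769.13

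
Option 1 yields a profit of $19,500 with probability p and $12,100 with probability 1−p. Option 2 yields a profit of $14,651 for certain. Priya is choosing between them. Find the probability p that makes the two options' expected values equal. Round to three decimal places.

p·19500 + (1−p)·12100 = 14651
7400p + 12100 = 14651
p = (14651 − 12100) / 7400

p = 0.345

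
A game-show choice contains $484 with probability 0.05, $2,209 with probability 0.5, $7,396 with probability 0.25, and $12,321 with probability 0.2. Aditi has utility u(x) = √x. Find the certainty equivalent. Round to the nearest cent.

E[u] = 0.05·√484 + 0.5·√2209 + 0.25·√7396 + 0.2·√12321 = 0.05·22 + 0.5·47 + 0.25·86 + 0.2·111 = 68.3
CE = (68.3)² = 4664.89

$4,664.89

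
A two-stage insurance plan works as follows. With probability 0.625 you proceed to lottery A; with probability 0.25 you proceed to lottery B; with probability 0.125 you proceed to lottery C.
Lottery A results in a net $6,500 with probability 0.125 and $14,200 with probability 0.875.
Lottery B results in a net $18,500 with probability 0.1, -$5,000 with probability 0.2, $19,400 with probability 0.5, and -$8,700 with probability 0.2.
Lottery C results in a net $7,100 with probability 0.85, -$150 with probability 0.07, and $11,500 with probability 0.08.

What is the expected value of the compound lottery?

EV(A) = 0.125 × 6500 + 0.875 × 14200 = 812.5 + 12425 = 13237.5
EV(B) = 0.1 × 18500 + 0.2 × (-5000) + 0.5 × 19400 + 0.2 × (-8700) = 1850 − 1000 + 9700 − 1740 = 8810
EV(C) = 0.85 × 7100 + 0.07 × (-150) + 0.08 × 11500 = 6035 − 10.5 + 920 = 6944.5
Overall = 0.625 × 13237.5 + 0.25 × 8810 + 0.125 × 6944.5 = 8273.4375 + 2202.5 + 868.0625 = 11344

$11,344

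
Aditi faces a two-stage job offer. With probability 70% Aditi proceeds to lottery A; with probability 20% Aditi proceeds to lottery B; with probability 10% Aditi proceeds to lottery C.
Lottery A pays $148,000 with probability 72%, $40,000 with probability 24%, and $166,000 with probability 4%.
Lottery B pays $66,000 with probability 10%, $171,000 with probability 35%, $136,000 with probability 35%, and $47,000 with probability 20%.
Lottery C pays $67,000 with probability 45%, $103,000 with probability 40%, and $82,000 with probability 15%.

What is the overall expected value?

EV(A) = 0.72 × 148000 + 0.24 × 40000 + 0.04 × 166000 = 106560 + 9600 + 6640 = 122800
EV(B) = 0.1 × 66000 + 0.35 × 171000 + 0.35 × 136000 + 0.2 × 47000 = 6600 + 59850 + 47600 + 9400 = 123450
EV(C) = 0.45 × 67000 + 0.4 × 103000 + 0.15 × 82000 = 30150 + 41200 + 12300 = 83650
Overall = 0.7 × 122800 + 0.2 × 123450 + 0.1 × 83650 = 85960 + 24690 + 8365 = 119015

$119,015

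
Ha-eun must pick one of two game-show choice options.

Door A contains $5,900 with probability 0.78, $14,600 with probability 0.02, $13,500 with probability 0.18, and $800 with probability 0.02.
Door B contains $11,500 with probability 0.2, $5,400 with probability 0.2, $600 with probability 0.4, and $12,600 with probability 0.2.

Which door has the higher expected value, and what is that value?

Door A = 0.78 × 5900 + 0.02 × 14600 + 0.18 × 13500 + 0.02 × 800 = 4602 + 292 + 2430 + 16 = 7340
Door B = 0.2 × 11500 + 0.2 × 5400 + 0.4 × 600 + 0.2 × 12600 = 2300 + 1080 + 240 + 2520 = 6140

Door A ($7,340)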